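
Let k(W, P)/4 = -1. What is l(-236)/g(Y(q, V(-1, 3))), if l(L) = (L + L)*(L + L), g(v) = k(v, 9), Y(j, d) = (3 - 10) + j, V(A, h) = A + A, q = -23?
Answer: -55696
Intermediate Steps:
k(W, P) = -4 (k(W, P) = 4*(-1) = -4)
V(A, h) = 2*A
Y(j, d) = -7 + j
g(v) = -4
l(L) = 4*L² (l(L) = (2*L)*(2*L) = 4*L²)
l(-236)/g(Y(q, V(-1, 3))) = (4*(-236)²)/(-4) = (4*55696)*(-¼) = 222784*(-¼) = -55696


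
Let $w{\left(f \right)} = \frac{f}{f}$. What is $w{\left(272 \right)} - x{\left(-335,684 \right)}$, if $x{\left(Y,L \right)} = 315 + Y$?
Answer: $21$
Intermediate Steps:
$w{\left(f \right)} = 1$
$w{\left(272 \right)} - x{\left(-335,684 \right)} = 1 - \left(315 - 335\right) = 1 - -20 = 1 + 20 = 21$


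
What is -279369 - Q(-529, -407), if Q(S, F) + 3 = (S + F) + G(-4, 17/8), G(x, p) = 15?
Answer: -278445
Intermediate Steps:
Q(S, F) = 12 + F + S (Q(S, F) = -3 + ((S + F) + 15) = -3 + ((F + S) + 15) = -3 + (15 + F + S) = 12 + F + S)
-279369 - Q(-529, -407) = -279369 - (12 - 407 - 529) = -279369 - 1*(-924) = -279369 + 924 = -278445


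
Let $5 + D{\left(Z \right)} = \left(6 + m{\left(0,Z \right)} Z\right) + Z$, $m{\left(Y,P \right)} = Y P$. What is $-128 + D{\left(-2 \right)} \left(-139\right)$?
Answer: $11$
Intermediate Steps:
$m{\left(Y,P \right)} = P Y$
$D{\left(Z \right)} = 1 + Z$ ($D{\left(Z \right)} = -5 + \left(\left(6 + Z 0 Z\right) + Z\right) = -5 + \left(\left(6 + 0 Z\right) + Z\right) = -5 + \left(\left(6 + 0\right) + Z\right) = -5 + \left(6 + Z\right) = 1 + Z$)
$-128 + D{\left(-2 \right)} \left(-139\right) = -128 + \left(1 - 2\right) \left(-139\right) = -128 - -139 = -128 + 139 = 11$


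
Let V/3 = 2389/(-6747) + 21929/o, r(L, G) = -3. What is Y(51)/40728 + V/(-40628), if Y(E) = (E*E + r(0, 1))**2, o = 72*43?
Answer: 26519195574924103/160020800573088 ≈ 165.72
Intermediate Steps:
o = 3096
V = 46852873/2320968 (V = 3*(2389/(-6747) + 21929/3096) = 3*(2389*(-1/6747) + 21929*(1/3096)) = 3*(-2389/6747 + 21929/3096) = 3*(46852873/6962904) = 46852873/2320968 ≈ 20.187)
Y(E) = (-3 + E**2)**2 (Y(E) = (E*E - 3)**2 = (E**2 - 3)**2 = (-3 + E**2)**2)
Y(51)/40728 + V/(-40628) = (-3 + 51**2)**2/40728 + (46852873/2320968)/(-40628) = (-3 + 2601)**2*(1/40728) + (46852873/2320968)*(-1/40628) = 2598**2*(1/40728) - 46852873/94296287904 = 6749604*(1/40728) - 46852873/94296287904 = 562467/3394 - 46852873/94296287904 = 26519195574924103/160020800573088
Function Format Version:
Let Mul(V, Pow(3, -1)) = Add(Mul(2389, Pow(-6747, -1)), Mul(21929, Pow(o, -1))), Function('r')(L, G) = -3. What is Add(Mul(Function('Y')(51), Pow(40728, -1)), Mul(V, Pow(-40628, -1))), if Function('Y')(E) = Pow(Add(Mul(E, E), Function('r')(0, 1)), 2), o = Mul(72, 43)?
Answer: Rational(26519195574924103, 160020800573088) ≈ 165.72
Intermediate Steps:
o = 3096
V = Rational(46852873, 2320968) (V = Mul(3, Add(Mul(2389, Pow(-6747, -1)), Mul(21929, Pow(3096, -1)))) = Mul(3, Add(Mul(2389, Rational(-1, 6747)), Mul(21929, Rational(1, 3096)))) = Mul(3, Add(Rational(-2389, 6747), Rational(21929, 3096))) = Mul(3, Rational(46852873, 6962904)) = Rational(46852873, 2320968) ≈ 20.187)
Function('Y')(E) = Pow(Add(-3, Pow(E, 2)), 2) (Function('Y')(E) = Pow(Add(Mul(E, E), -3), 2) = Pow(Add(Pow(E, 2), -3), 2) = Pow(Add(-3, Pow(E, 2)), 2))
Add(Mul(Function('Y')(51), Pow(40728, -1)), Mul(V, Pow(-40628, -1))) = Add(Mul(Pow(Add(-3, Pow(51, 2)), 2), Pow(40728, -1)), Mul(Rational(46852873, 2320968), Pow(-40628, -1))) = Add(Mul(Pow(Add(-3, 2601), 2), Rational(1, 40728)), Mul(Rational(46852873, 2320968), Rational(-1, 40628))) = Add(Mul(Pow(2598, 2), Rational(1, 40728)), Rational(-46852873, 94296287904)) = Add(Mul(6749604, Rational(1, 40728)), Rational(-46852873, 94296287904)) = Add(Rational(562467, 3394), Rational(-46852873, 94296287904)) = Rational(26519195574924103, 160020800573088)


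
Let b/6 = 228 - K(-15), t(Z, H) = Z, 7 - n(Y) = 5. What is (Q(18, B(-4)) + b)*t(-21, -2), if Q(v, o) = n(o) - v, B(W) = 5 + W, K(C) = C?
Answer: -30282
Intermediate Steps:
n(Y) = 2 (n(Y) = 7 - 1*5 = 7 - 5 = 2)
b = 1458 (b = 6*(228 - 1*(-15)) = 6*(228 + 15) = 6*243 = 1458)
Q(v, o) = 2 - v
(Q(18, B(-4)) + b)*t(-21, -2) = ((2 - 1*18) + 1458)*(-21) = ((2 - 18) + 1458)*(-21) = (-16 + 1458)*(-21) = 1442*(-21) = -30282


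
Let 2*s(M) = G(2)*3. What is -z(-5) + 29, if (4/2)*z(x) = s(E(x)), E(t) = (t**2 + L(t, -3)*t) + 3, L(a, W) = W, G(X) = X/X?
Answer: 113/4 ≈ 28.250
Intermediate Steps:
G(X) = 1
E(t) = 3 + t**2 - 3*t (E(t) = (t**2 - 3*t) + 3 = 3 + t**2 - 3*t)
s(M) = 3/2 (s(M) = (1*3)/2 = (1/2)*3 = 3/2)
z(x) = 3/4 (z(x) = (1/2)*(3/2) = 3/4)
-z(-5) + 29 = -1*3/4 + 29 = -3/4 + 29 = 113/4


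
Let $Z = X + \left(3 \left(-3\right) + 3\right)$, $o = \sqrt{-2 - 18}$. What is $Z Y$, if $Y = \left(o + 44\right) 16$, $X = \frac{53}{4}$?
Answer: $5104 + 232 i \sqrt{5} \approx 5104.0 + 518.77 i$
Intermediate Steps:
$X = \frac{53}{4}$ ($X = 53 \cdot \frac{1}{4} = \frac{53}{4} \approx 13.25$)
$o = 2 i \sqrt{5}$ ($o = \sqrt{-20} = 2 i \sqrt{5} \approx 4.4721 i$)
$Z = \frac{29}{4}$ ($Z = \frac{53}{4} + \left(3 \left(-3\right) + 3\right) = \frac{53}{4} + \left(-9 + 3\right) = \frac{53}{4} - 6 = \frac{29}{4} \approx 7.25$)
$Y = 704 + 32 i \sqrt{5}$ ($Y = \left(2 i \sqrt{5} + 44\right) 16 = \left(44 + 2 i \sqrt{5}\right) 16 = 704 + 32 i \sqrt{5} \approx 704.0 + 71.554 i$)
$Z Y = \frac{29 \left(704 + 32 i \sqrt{5}\right)}{4} = 5104 + 232 i \sqrt{5}$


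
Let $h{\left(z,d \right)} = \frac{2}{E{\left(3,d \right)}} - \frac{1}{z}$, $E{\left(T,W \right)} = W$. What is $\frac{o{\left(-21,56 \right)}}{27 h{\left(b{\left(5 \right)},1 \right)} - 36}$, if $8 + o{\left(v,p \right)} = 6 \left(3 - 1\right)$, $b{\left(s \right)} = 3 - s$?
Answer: $\frac{8}{63} \approx 0.12698$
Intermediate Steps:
$o{\left(v,p \right)} = 4$ ($o{\left(v,p \right)} = -8 + 6 \left(3 - 1\right) = -8 + 6 \cdot 2 = -8 + 12 = 4$)
$h{\left(z,d \right)} = - \frac{1}{z} + \frac{2}{d}$ ($h{\left(z,d \right)} = \frac{2}{d} - \frac{1}{z} = - \frac{1}{z} + \frac{2}{d}$)
$\frac{o{\left(-21,56 \right)}}{27 h{\left(b{\left(5 \right)},1 \right)} - 36} = \frac{4}{27 \left(- \frac{1}{3 - 5} + \frac{2}{1}\right) - 36} = \frac{4}{27 \left(- \frac{1}{3 - 5} + 2 \cdot 1\right) - 36} = \frac{4}{27 \left(- \frac{1}{-2} + 2\right) - 36} = \frac{4}{27 \left(\left(-1\right) \left(- \frac{1}{2}\right) + 2\right) - 36} = \frac{4}{27 \left(\frac{1}{2} + 2\right) - 36} = \frac{4}{27 \cdot \frac{5}{2} - 36} = \frac{4}{\frac{135}{2} - 36} = \frac{4}{\frac{63}{2}} = 4 \cdot \frac{2}{63} = \frac{8}{63}$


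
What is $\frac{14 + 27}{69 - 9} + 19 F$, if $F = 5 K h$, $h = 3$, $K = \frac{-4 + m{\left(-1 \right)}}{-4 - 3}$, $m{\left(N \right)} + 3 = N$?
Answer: $\frac{137087}{420} \approx 326.4$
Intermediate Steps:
$m{\left(N \right)} = -3 + N$
$K = \frac{8}{7}$ ($K = \frac{-4 - 4}{-4 - 3} = \frac{-4 - 4}{-7} = \left(-8\right) \left(- \frac{1}{7}\right) = \frac{8}{7} \approx 1.1429$)
$F = \frac{120}{7}$ ($F = 5 \cdot \frac{8}{7} \cdot 3 = \frac{40}{7} \cdot 3 = \frac{120}{7} \approx 17.143$)
$\frac{14 + 27}{69 - 9} + 19 F = \frac{14 + 27}{69 - 9} + 19 \cdot \frac{120}{7} = \frac{41}{60} + \frac{2280}{7} = \frac{137087}{420}$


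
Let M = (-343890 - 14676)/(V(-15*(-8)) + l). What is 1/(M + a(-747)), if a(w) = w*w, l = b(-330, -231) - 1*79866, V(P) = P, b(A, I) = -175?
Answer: 79921/44596995855 ≈ 1.7921e-6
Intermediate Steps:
l = -80041 (l = -175 - 1*79866 = -175 - 79866 = -80041)
M = 358566/79921 (M = (-343890 - 14676)/(-15*(-8) - 80041) = -358566/(120 - 80041) = -358566/(-79921) = -358566*(-1/79921) = 358566/79921 ≈ 4.4865)
a(w) = w²
1/(M + a(-747)) = 1/(358566/79921 + (-747)²) = 1/(358566/79921 + 558009) = 1/(44596995855/79921) = 79921/44596995855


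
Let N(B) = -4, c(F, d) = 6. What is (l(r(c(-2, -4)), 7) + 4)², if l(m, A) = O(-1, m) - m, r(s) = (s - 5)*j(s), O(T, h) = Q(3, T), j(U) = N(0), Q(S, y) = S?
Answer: 121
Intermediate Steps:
j(U) = -4
O(T, h) = 3
r(s) = 20 - 4*s (r(s) = (s - 5)*(-4) = (-5 + s)*(-4) = 20 - 4*s)
l(m, A) = 3 - m
(l(r(c(-2, -4)), 7) + 4)² = ((3 - (20 - 4*6)) + 4)² = ((3 - (20 - 24)) + 4)² = ((3 - 1*(-4)) + 4)² = ((3 + 4) + 4)² = (7 + 4)² = 11² = 121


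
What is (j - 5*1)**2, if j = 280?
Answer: 75625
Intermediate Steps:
(j - 5*1)**2 = (280 - 5*1)**2 = (280 - 5)**2 = 275**2 = 75625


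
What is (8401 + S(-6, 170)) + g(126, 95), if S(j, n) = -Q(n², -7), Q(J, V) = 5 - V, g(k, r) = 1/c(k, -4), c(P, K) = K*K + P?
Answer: 1191239/142 ≈ 8389.0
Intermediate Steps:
c(P, K) = P + K² (c(P, K) = K² + P = P + K²)
g(k, r) = 1/(16 + k) (g(k, r) = 1/(k + (-4)²) = 1/(k + 16) = 1/(16 + k))
S(j, n) = -12 (S(j, n) = -(5 - 1*(-7)) = -(5 + 7) = -1*12 = -12)
(8401 + S(-6, 170)) + g(126, 95) = (8401 - 12) + 1/(16 + 126) = 8389 + 1/142 = 1191239/142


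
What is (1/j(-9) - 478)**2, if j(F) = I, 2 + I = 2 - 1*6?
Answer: 8231161/36 ≈ 2.2864e+5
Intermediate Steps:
I = -6 (I = -2 + (2 - 1*6) = -2 + (2 - 6) = -2 - 4 = -6)
j(F) = -6
(1/j(-9) - 478)**2 = (1/(-6) - 478)**2 = (-1/6 - 478)**2 = (-2869/6)**2 = 8231161/36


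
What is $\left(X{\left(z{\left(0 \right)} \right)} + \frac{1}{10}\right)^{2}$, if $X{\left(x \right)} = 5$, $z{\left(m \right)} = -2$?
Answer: $\frac{2601}{100} \approx 26.01$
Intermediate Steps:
$\left(X{\left(z{\left(0 \right)} \right)} + \frac{1}{10}\right)^{2} = \left(5 + \frac{1}{10}\right)^{2} = \left(\frac{51}{10}\right)^{2} = \frac{2601}{100}$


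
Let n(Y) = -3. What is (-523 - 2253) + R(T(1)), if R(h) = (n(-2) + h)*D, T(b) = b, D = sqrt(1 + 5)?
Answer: -2776 - 2*sqrt(6) ≈ -2780.9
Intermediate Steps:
D = sqrt(6) ≈ 2.4495
R(h) = sqrt(6)*(-3 + h) (R(h) = (-3 + h)*sqrt(6) = sqrt(6)*(-3 + h))
(-523 - 2253) + R(T(1)) = (-523 - 2253) + sqrt(6)*(-3 + 1) = -2776 + sqrt(6)*(-2) = -2776 - 2*sqrt(6)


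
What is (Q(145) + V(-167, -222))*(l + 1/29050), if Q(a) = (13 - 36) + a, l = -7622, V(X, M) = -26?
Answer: -10628116752/14525 ≈ -7.3171e+5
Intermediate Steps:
Q(a) = -23 + a
(Q(145) + V(-167, -222))*(l + 1/29050) = ((-23 + 145) - 26)*(-7622 + 1/29050) = (122 - 26)*(-7622 + 1/29050) = 96*(-221419099/29050) = -10628116752/14525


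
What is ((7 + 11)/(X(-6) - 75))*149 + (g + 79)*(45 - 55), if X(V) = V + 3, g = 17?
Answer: -12927/13 ≈ -994.38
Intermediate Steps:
X(V) = 3 + V
((7 + 11)/(X(-6) - 75))*149 + (g + 79)*(45 - 55) = ((7 + 11)/((3 - 6) - 75))*149 + (17 + 79)*(45 - 55) = (18/(-3 - 75))*149 + 96*(-10) = (18/(-78))*149 - 960 = (18*(-1/78))*149 - 960 = -3/13*149 - 960 = -447/13 - 960 = -12927/13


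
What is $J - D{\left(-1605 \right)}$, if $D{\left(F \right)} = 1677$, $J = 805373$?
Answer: $803696$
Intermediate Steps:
$J - D{\left(-1605 \right)} = 805373 - 1677 = 803696$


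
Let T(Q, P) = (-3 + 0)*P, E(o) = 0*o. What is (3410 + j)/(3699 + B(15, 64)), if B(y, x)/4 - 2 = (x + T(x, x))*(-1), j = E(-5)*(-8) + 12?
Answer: 3422/4219 ≈ 0.81109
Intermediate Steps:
E(o) = 0
T(Q, P) = -3*P
j = 12 (j = 0*(-8) + 12 = 0 + 12 = 12)
B(y, x) = 8 + 8*x (B(y, x) = 8 + 4*((x - 3*x)*(-1)) = 8 + 4*(-2*x*(-1)) = 8 + 4*(2*x) = 8 + 8*x)
(3410 + j)/(3699 + B(15, 64)) = (3410 + 12)/(3699 + (8 + 8*64)) = 3422/(3699 + (8 + 512)) = 3422/(3699 + 520) = 3422/4219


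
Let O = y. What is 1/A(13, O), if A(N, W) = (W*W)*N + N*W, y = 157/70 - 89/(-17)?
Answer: 1416100/1167166143 ≈ 0.0012133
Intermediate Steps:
y = 8899/1190 (y = 157*(1/70) - 89*(-1/17) = 157/70 + 89/17 = 8899/1190 ≈ 7.4781)
O = 8899/1190 ≈ 7.4781
A(N, W) = N*W + N*W² (A(N, W) = W²*N + N*W = N*W² + N*W = N*W + N*W²)
1/A(13, O) = 1/(13*(8899/1190)*(1 + 8899/1190)) = 1/(13*(8899/1190)*(10089/1190)) = 1/(1167166143/1416100) = 1416100/1167166143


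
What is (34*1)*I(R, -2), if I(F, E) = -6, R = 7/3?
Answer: -204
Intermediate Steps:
R = 7/3 (R = 7*(⅓) = 7/3 ≈ 2.3333)
(34*1)*I(R, -2) = (34*1)*(-6) = 34*(-6) = -204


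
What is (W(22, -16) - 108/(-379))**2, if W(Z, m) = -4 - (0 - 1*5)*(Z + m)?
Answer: 99241444/143641 ≈ 690.90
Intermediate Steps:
W(Z, m) = -4 + 5*Z + 5*m (W(Z, m) = -4 - (0 - 5)*(Z + m) = -4 - (-5)*(Z + m) = -4 - (-5*Z - 5*m) = -4 + (5*Z + 5*m) = -4 + 5*Z + 5*m)
(W(22, -16) - 108/(-379))**2 = ((-4 + 5*22 + 5*(-16)) - 108/(-379))**2 = ((-4 + 110 - 80) - 108*(-1/379))**2 = (26 + 108/379)**2 = (9962/379)**2 = 99241444/143641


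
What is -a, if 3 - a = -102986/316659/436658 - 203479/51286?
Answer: -1453223370789665/208570637317938 ≈ -6.9675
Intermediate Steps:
a = 1453223370789665/208570637317938 (a = 3 - (-102986/316659/436658 - 203479/51286) = 3 - (-102986*1/316659*(1/436658) - 203479*1/51286) = 3 - (-6058/18627*1/436658 - 203479/51286) = 3 - (-3029/4066814283 - 203479/51286) = 3 - 1*(-827511458835851/208570637317938) = 3 + 827511458835851/208570637317938 = 1453223370789665/208570637317938 ≈ 6.9675)
-a = -1*1453223370789665/208570637317938 = -1453223370789665/208570637317938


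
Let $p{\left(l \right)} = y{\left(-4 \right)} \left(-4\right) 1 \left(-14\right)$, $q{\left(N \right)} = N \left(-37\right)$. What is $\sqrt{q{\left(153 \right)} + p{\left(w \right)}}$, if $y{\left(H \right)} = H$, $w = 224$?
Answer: $i \sqrt{5885} \approx 76.714 i$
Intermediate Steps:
$q{\left(N \right)} = - 37 N$
$p{\left(l \right)} = -224$ ($p{\left(l \right)} = \left(-4\right) \left(-4\right) 1 \left(-14\right) = 16 \cdot 1 \left(-14\right) = 16 \left(-14\right) = -224$)
$\sqrt{q{\left(153 \right)} + p{\left(w \right)}} = \sqrt{\left(-37\right) 153 - 224} = \sqrt{-5661 - 224} = \sqrt{-5885} = i \sqrt{5885}$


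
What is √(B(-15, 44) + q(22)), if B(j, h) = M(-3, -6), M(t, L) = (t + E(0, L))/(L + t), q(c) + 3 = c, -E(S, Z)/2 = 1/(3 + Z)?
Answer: 2*√390/9 ≈ 4.3885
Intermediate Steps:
E(S, Z) = -2/(3 + Z)
q(c) = -3 + c
M(t, L) = (t - 2/(3 + L))/(L + t)
B(j, h) = 7/27 (B(j, h) = (-2 - 3*(3 - 6))/((3 - 6)*(-6 - 3)) = (-2 - 3*(-3))/(-3*(-9)) = -⅓*(-⅑)*(-2 + 9) = -⅓*(-⅑)*7 = 7/27)
√(B(-15, 44) + q(22)) = √(7/27 + (-3 + 22)) = √(7/27 + 19) = √(520/27) = 2*√390/9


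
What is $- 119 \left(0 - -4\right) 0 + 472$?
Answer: $472$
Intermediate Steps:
$- 119 \left(0 - -4\right) 0 + 472 = - 119 \left(0 + 4\right) 0 + 472 = - 119 \cdot 4 \cdot 0 + 472 = \left(-119\right) 0 + 472 = 0 + 472 = 472$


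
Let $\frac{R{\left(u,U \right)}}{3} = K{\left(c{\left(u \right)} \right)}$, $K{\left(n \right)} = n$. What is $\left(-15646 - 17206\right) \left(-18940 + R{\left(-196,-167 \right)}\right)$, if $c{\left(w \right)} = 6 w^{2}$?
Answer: $-22094546896$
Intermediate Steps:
$R{\left(u,U \right)} = 18 u^{2}$ ($R{\left(u,U \right)} = 3 \cdot 6 u^{2} = 18 u^{2}$)
$\left(-15646 - 17206\right) \left(-18940 + R{\left(-196,-167 \right)}\right) = \left(-15646 - 17206\right) \left(-18940 + 18 \left(-196\right)^{2}\right) = - 32852 \left(-18940 + 18 \cdot 38416\right) = - 32852 \left(-18940 + 691488\right) = \left(-32852\right) 672548 = -22094546896$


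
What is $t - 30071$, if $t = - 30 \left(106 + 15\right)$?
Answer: $-33701$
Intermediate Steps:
$t = -3630$ ($t = \left(-30\right) 121 = -3630$)
$t - 30071 = -3630 - 30071 = -33701$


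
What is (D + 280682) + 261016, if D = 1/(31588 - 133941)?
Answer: 55444415393/102353 ≈ 5.4170e+5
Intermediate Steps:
D = -1/102353 (D = 1/(-102353) = -1/102353 ≈ -9.7701e-6)
(D + 280682) + 261016 = (-1/102353 + 280682) + 261016 = 28728644745/102353 + 261016 = 55444415393/102353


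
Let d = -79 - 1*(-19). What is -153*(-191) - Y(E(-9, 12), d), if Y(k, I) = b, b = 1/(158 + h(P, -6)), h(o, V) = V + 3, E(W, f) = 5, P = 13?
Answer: 4529564/155 ≈ 29223.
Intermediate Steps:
h(o, V) = 3 + V
d = -60 (d = -79 + 19 = -60)
b = 1/155 (b = 1/(158 + (3 - 6)) = 1/(158 - 3) = 1/155 ≈ 0.0064516)
Y(k, I) = 1/155
-153*(-191) - Y(E(-9, 12), d) = -153*(-191) - 1*1/155 = 29223 - 1/155 = 4529564/155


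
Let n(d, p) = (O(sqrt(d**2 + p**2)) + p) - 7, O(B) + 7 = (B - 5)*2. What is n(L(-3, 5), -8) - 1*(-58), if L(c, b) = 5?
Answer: 26 + 2*sqrt(89) ≈ 44.868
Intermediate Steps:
O(B) = -17 + 2*B (O(B) = -7 + (B - 5)*2 = -7 + (-5 + B)*2 = -7 + (-10 + 2*B) = -17 + 2*B)
n(d, p) = -24 + p + 2*sqrt(d**2 + p**2) (n(d, p) = ((-17 + 2*sqrt(d**2 + p**2)) + p) - 7 = (-17 + p + 2*sqrt(d**2 + p**2)) - 7 = -24 + p + 2*sqrt(d**2 + p**2))
n(L(-3, 5), -8) - 1*(-58) = (-24 - 8 + 2*sqrt(5**2 + (-8)**2)) - 1*(-58) = (-24 - 8 + 2*sqrt(25 + 64)) + 58 = (-24 - 8 + 2*sqrt(89)) + 58 = (-32 + 2*sqrt(89)) + 58 = 26 + 2*sqrt(89)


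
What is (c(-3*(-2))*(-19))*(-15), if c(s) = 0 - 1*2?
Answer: -570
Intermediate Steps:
c(s) = -2 (c(s) = 0 - 2 = -2)
(c(-3*(-2))*(-19))*(-15) = -2*(-19)*(-15) = 38*(-15) = -570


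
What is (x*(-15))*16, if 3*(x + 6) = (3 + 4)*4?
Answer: -800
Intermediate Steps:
x = 10/3 (x = -6 + ((3 + 4)*4)/3 = -6 + (7*4)/3 = -6 + (⅓)*28 = -6 + 28/3 = 10/3 ≈ 3.3333)
(x*(-15))*16 = ((10/3)*(-15))*16 = -50*16 = -800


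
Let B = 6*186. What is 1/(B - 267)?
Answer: 1/849 ≈ 0.0011779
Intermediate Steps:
B = 1116
1/(B - 267) = 1/(1116 - 267) = 1/849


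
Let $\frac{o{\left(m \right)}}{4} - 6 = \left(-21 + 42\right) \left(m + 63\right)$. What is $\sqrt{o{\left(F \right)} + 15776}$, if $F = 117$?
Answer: $2 \sqrt{7730} \approx 175.84$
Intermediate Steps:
$o{\left(m \right)} = 5316 + 84 m$ ($o{\left(m \right)} = 24 + 4 \left(-21 + 42\right) \left(m + 63\right) = 24 + 4 \cdot 21 \left(63 + m\right) = 24 + 4 \left(1323 + 21 m\right) = 24 + \left(5292 + 84 m\right) = 5316 + 84 m$)
$\sqrt{o{\left(F \right)} + 15776} = \sqrt{\left(5316 + 84 \cdot 117\right) + 15776} = \sqrt{\left(5316 + 9828\right) + 15776} = \sqrt{15144 + 15776} = \sqrt{30920} = 2 \sqrt{7730}$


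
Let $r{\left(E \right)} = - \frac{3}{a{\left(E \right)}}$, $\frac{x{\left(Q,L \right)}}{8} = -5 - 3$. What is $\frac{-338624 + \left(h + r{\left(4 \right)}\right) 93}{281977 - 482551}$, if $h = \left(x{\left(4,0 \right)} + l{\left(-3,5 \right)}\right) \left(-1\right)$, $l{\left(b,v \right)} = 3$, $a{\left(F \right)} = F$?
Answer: $\frac{1332083}{802296} \approx 1.6603$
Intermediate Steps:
$x{\left(Q,L \right)} = -64$ ($x{\left(Q,L \right)} = 8 \left(-5 - 3\right) = 8 \left(-8\right) = -64$)
$h = 61$ ($h = \left(-64 + 3\right) \left(-1\right) = \left(-61\right) \left(-1\right) = 61$)
$r{\left(E \right)} = - \frac{3}{E}$
$\frac{-338624 + \left(h + r{\left(4 \right)}\right) 93}{281977 - 482551} = \frac{-338624 + \left(61 - \frac{3}{4}\right) 93}{281977 - 482551} = \frac{-338624 + \left(61 - \frac{3}{4}\right) 93}{-200574} = \left(-338624 + \left(61 - \frac{3}{4}\right) 93\right) \left(- \frac{1}{200574}\right) = \left(-338624 + \frac{241}{4} \cdot 93\right) \left(- \frac{1}{200574}\right) = \left(-338624 + \frac{22413}{4}\right) \left(- \frac{1}{200574}\right) = \left(- \frac{1332083}{4}\right) \left(- \frac{1}{200574}\right) = \frac{1332083}{802296}$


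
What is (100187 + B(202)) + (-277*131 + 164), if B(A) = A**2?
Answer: 104868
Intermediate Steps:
(100187 + B(202)) + (-277*131 + 164) = (100187 + 202**2) + (-277*131 + 164) = (100187 + 40804) + (-36287 + 164) = 140991 - 36123 = 104868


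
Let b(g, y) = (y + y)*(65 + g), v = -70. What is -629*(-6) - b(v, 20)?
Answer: 3974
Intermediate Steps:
b(g, y) = 2*y*(65 + g) (b(g, y) = (2*y)*(65 + g) = 2*y*(65 + g))
-629*(-6) - b(v, 20) = -629*(-6) - 2*20*(65 - 70) = 3774 - 2*20*(-5) = 3774 - 1*(-200) = 3774 + 200 = 3974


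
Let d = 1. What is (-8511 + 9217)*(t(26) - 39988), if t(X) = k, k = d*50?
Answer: -28196228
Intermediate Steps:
k = 50 (k = 1*50 = 50)
t(X) = 50
(-8511 + 9217)*(t(26) - 39988) = (-8511 + 9217)*(50 - 39988) = 706*(-39938) = -28196228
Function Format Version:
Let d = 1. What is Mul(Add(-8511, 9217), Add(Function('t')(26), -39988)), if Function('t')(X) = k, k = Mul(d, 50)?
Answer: -28196228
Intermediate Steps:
k = 50 (k = Mul(1, 50) = 50)
Function('t')(X) = 50
Mul(Add(-8511, 9217), Add(Function('t')(26), -39988)) = Mul(Add(-8511, 9217), Add(50, -39988)) = Mul(706, -39938) = -28196228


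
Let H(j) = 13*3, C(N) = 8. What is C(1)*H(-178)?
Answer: 312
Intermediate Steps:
H(j) = 39
C(1)*H(-178) = 8*39 = 312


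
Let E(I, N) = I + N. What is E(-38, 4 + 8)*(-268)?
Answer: 6968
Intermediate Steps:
E(-38, 4 + 8)*(-268) = (-38 + (4 + 8))*(-268) = (-38 + 12)*(-268) = -26*(-268) = 6968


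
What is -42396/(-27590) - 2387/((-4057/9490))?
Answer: 312579031136/55966315 ≈ 5585.1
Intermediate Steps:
-42396/(-27590) - 2387/((-4057/9490)) = -42396*(-1/27590) - 2387/((-4057*1/9490)) = 21198/13795 - 2387/(-4057/9490) = 21198/13795 - 2387*(-9490/4057) = 21198/13795 + 22652630/4057 = 312579031136/55966315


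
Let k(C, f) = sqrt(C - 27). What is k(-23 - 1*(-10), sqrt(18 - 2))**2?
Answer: -40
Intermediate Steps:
k(C, f) = sqrt(-27 + C)
k(-23 - 1*(-10), sqrt(18 - 2))**2 = (sqrt(-27 + (-23 - 1*(-10))))**2 = (sqrt(-27 + (-23 + 10)))**2 = (sqrt(-27 - 13))**2 = (sqrt(-40))**2 = (2*I*sqrt(10))**2 = -40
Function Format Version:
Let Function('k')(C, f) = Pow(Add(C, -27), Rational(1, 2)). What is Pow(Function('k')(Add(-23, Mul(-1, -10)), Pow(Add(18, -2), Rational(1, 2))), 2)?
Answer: -40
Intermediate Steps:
Function('k')(C, f) = Pow(Add(-27, C), Rational(1, 2))
Pow(Function('k')(Add(-23, Mul(-1, -10)), Pow(Add(18, -2), Rational(1, 2))), 2) = Pow(Pow(Add(-27, Add(-23, Mul(-1, -10))), Rational(1, 2)), 2) = Pow(Pow(Add(-27, Add(-23, 10)), Rational(1, 2)), 2) = Pow(Pow(Add(-27, -13), Rational(1, 2)), 2) = Pow(Pow(-40, Rational(1, 2)), 2) = Pow(Mul(2, I, Pow(10, Rational(1, 2))), 2) = -40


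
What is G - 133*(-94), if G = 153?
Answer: 12655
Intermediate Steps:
G - 133*(-94) = 153 - 133*(-94) = 153 + 12502 = 12655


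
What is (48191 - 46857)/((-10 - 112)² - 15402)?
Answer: -667/259 ≈ -2.5753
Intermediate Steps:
(48191 - 46857)/((-10 - 112)² - 15402) = 1334/((-122)² - 15402) = 1334/(14884 - 15402) = 1334/(-518) = 1334*(-1/518) = -667/259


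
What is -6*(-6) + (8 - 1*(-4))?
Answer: 48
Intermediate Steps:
-6*(-6) + (8 - 1*(-4)) = 36 + (8 + 4) = 36 + 12 = 48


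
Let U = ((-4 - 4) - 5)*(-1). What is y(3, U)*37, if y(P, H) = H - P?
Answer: 370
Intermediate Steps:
U = 13 (U = (-8 - 5)*(-1) = -13*(-1) = 13)
y(3, U)*37 = (13 - 1*3)*37 = (13 - 3)*37 = 10*37 = 370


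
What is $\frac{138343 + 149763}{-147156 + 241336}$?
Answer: $\frac{144053}{47090} \approx 3.0591$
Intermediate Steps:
$\frac{138343 + 149763}{-147156 + 241336} = \frac{288106}{94180} = 288106 \cdot \frac{1}{94180} = \frac{144053}{47090}$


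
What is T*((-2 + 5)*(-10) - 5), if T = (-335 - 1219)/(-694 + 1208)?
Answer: 27195/257 ≈ 105.82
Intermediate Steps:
T = -777/257 (T = -1554/514 = -1554*1/514 = -777/257 ≈ -3.0233)
T*((-2 + 5)*(-10) - 5) = -777*((-2 + 5)*(-10) - 5)/257 = -777*(3*(-10) - 5)/257 = -777*(-30 - 5)/257 = -777/257*(-35) = 27195/257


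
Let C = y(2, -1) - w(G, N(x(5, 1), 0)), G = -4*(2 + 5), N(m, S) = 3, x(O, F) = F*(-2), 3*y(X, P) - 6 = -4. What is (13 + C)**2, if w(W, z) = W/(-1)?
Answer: 1849/9 ≈ 205.44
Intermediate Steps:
y(X, P) = 2/3 (y(X, P) = 2 + (1/3)*(-4) = 2 - 4/3 = 2/3)
x(O, F) = -2*F
G = -28 (G = -4*7 = -28)
w(W, z) = -W (w(W, z) = W*(-1) = -W)
C = -82/3 (C = 2/3 - (-1)*(-28) = 2/3 - 1*28 = 2/3 - 28 = -82/3 ≈ -27.333)
(13 + C)**2 = (13 - 82/3)**2 = (-43/3)**2 = 1849/9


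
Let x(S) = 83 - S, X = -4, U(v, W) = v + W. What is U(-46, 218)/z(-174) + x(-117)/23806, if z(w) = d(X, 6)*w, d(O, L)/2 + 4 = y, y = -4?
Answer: 581429/8284488 ≈ 0.070183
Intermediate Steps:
U(v, W) = W + v
d(O, L) = -16 (d(O, L) = -8 + 2*(-4) = -8 - 8 = -16)
z(w) = -16*w
U(-46, 218)/z(-174) + x(-117)/23806 = (218 - 46)/((-16*(-174))) + (83 - 1*(-117))/23806 = 172/2784 + (83 + 117)*(1/23806) = 172*(1/2784) + 200*(1/23806) = 43/696 + 100/11903 = 581429/8284488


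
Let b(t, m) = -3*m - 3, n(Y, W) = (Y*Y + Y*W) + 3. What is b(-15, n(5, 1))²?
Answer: 10404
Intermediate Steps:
n(Y, W) = 3 + Y² + W*Y (n(Y, W) = (Y² + W*Y) + 3 = 3 + Y² + W*Y)
b(t, m) = -3 - 3*m
b(-15, n(5, 1))² = (-3 - 3*(3 + 5² + 1*5))² = (-3 - 3*(3 + 25 + 5))² = (-3 - 3*33)² = (-3 - 99)² = (-102)² = 10404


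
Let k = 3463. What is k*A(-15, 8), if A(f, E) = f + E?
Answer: -24241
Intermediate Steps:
A(f, E) = E + f
k*A(-15, 8) = 3463*(8 - 15) = 3463*(-7) = -24241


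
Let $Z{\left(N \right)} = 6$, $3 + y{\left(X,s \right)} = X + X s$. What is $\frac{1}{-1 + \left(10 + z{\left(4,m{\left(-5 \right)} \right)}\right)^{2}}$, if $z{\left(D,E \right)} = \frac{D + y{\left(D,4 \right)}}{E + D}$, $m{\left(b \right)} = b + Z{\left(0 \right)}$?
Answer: $\frac{25}{5016} \approx 0.0049841$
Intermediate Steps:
$y{\left(X,s \right)} = -3 + X + X s$ ($y{\left(X,s \right)} = -3 + \left(X + X s\right) = -3 + X + X s$)
$m{\left(b \right)} = 6 + b$ ($m{\left(b \right)} = b + 6 = 6 + b$)
$z{\left(D,E \right)} = \frac{-3 + 6 D}{D + E}$ ($z{\left(D,E \right)} = \frac{D + \left(-3 + D + D 4\right)}{E + D} = \frac{D + \left(-3 + D + 4 D\right)}{D + E} = \frac{D + \left(-3 + 5 D\right)}{D + E} = \frac{-3 + 6 D}{D + E}$)
$\frac{1}{-1 + \left(10 + z{\left(4,m{\left(-5 \right)} \right)}\right)^{2}} = \frac{1}{-1 + \left(10 + \frac{3 \left(-1 + 2 \cdot 4\right)}{4 + \left(6 - 5\right)}\right)^{2}} = \frac{1}{-1 + \left(10 + \frac{3 \left(-1 + 8\right)}{4 + 1}\right)^{2}} = \frac{1}{-1 + \left(10 + 3 \cdot \frac{1}{5} \cdot 7\right)^{2}} = \frac{1}{-1 + \left(10 + \frac{21}{5}\right)^{2}} = \frac{1}{-1 + \left(\frac{71}{5}\right)^{2}} = \frac{1}{-1 + \frac{5041}{25}} = \frac{1}{\frac{5016}{25}} = \frac{25}{5016}$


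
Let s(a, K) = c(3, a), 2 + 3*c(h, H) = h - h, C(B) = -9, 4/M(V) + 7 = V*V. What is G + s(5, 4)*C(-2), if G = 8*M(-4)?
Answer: 86/9 ≈ 9.5556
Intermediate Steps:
M(V) = 4/(-7 + V²) (M(V) = 4/(-7 + V*V) = 4/(-7 + V²))
G = 32/9 (G = 8*(4/(-7 + (-4)²)) = 8*(4/(-7 + 16)) = 8*(4/9) = 32/9 ≈ 3.5556)
c(h, H) = -⅔ (c(h, H) = -⅔ + (h - h)/3 = -⅔ + (⅓)*0 = -⅔ + 0 = -⅔)
s(a, K) = -⅔
G + s(5, 4)*C(-2) = 32/9 - ⅔*(-9) = 32/9 + 6 = 86/9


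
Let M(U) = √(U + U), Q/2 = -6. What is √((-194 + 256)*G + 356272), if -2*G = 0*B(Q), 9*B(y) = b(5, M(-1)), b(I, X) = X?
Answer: 4*√22267 ≈ 596.88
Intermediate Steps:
Q = -12 (Q = 2*(-6) = -12)
M(U) = √2*√U (M(U) = √(2*U) = √2*√U)
B(y) = I*√2/9 (B(y) = (√2*√(-1))/9 = (√2*I)/9 = (I*√2)/9 = I*√2/9)
G = 0 (G = -0*I*√2/9 = -½*0 = 0)
√((-194 + 256)*G + 356272) = √((-194 + 256)*0 + 356272) = √(62*0 + 356272) = √(0 + 356272) = √356272 = 4*√22267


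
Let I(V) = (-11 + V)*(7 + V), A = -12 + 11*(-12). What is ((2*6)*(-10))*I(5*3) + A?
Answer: -10704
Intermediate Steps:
A = -144 (A = -12 - 132 = -144)
((2*6)*(-10))*I(5*3) + A = ((2*6)*(-10))*(-77 + (5*3)**2 - 20*3) - 144 = (12*(-10))*(-77 + 15**2 - 4*15) - 144 = -120*(-77 + 225 - 60) - 144 = -120*88 - 144 = -10560 - 144 = -10704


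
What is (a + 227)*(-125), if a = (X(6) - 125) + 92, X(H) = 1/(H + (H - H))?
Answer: -145625/6 ≈ -24271.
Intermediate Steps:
X(H) = 1/H (X(H) = 1/(H + 0) = 1/H)
a = -197/6 (a = (1/6 - 125) + 92 = -749/6 + 92 = -197/6 ≈ -32.833)
(a + 227)*(-125) = (-197/6 + 227)*(-125) = (1165/6)*(-125) = -145625/6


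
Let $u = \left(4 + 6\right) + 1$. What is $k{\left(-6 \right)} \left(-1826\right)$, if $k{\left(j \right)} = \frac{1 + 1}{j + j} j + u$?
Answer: $-21912$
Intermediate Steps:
$u = 11$ ($u = 10 + 1 = 11$)
$k{\left(j \right)} = 12$ ($k{\left(j \right)} = \frac{1 + 1}{j + j} j + 11 = \frac{2}{2 j} j + 11 = 2 \frac{1}{2 j} j + 11 = \frac{j}{j} + 11 = 1 + 11 = 12$)
$k{\left(-6 \right)} \left(-1826\right) = 12 \left(-1826\right) = -21912$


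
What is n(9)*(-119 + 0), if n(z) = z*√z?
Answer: -3213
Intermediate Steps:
n(z) = z^(3/2)
n(9)*(-119 + 0) = 9^(3/2)*(-119 + 0) = 27*(-119) = -3213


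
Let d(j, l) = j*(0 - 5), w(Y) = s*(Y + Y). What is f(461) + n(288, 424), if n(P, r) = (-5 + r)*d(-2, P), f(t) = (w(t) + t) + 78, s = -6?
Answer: -803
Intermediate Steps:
w(Y) = -12*Y (w(Y) = -6*(Y + Y) = -12*Y)
d(j, l) = -5*j (d(j, l) = j*(-5) = -5*j)
f(t) = 78 - 11*t (f(t) = (-12*t + t) + 78 = -11*t + 78 = 78 - 11*t)
n(P, r) = -50 + 10*r (n(P, r) = (-5 + r)*(-5*(-2)) = (-5 + r)*10 = -50 + 10*r)
f(461) + n(288, 424) = (78 - 11*461) + (-50 + 10*424) = (78 - 5071) + (-50 + 4240) = -4993 + 4190 = -803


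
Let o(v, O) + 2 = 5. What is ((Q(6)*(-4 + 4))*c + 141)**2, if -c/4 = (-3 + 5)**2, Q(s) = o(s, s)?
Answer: 19881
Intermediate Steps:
o(v, O) = 3 (o(v, O) = -2 + 5 = 3)
Q(s) = 3
c = -16 (c = -4*(-3 + 5)**2 = -4*2**2 = -4*4 = -16)
((Q(6)*(-4 + 4))*c + 141)**2 = ((3*(-4 + 4))*(-16) + 141)**2 = ((3*0)*(-16) + 141)**2 = (0*(-16) + 141)**2 = (0 + 141)**2 = 141**2 = 19881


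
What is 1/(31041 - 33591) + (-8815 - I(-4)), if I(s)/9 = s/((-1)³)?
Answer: -22570051/2550 ≈ -8851.0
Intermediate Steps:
I(s) = -9*s (I(s) = 9*(s/((-1)³)) = 9*(s/(-1)) = 9*(s*(-1)) = 9*(-s) = -9*s)
1/(31041 - 33591) + (-8815 - I(-4)) = 1/(31041 - 33591) + (-8815 - (-9)*(-4)) = 1/(-2550) + (-8815 - 1*36) = -1/2550 + (-8815 - 36) = -1/2550 - 8851 = -22570051/2550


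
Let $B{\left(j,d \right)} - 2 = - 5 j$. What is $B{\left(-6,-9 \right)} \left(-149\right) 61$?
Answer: $-290848$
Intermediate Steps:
$B{\left(j,d \right)} = 2 - 5 j$
$B{\left(-6,-9 \right)} \left(-149\right) 61 = \left(2 - -30\right) \left(-149\right) 61 = \left(2 + 30\right) \left(-149\right) 61 = 32 \left(-149\right) 61 = \left(-4768\right) 61 = -290848$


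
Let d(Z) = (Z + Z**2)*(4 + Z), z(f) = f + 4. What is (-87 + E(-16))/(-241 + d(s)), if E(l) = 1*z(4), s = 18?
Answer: -79/7283 ≈ -0.010847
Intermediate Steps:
z(f) = 4 + f
d(Z) = (4 + Z)*(Z + Z**2)
E(l) = 8 (E(l) = 1*(4 + 4) = 1*8 = 8)
(-87 + E(-16))/(-241 + d(s)) = (-87 + 8)/(-241 + 18*(4 + 18**2 + 5*18)) = -79/(-241 + 18*(4 + 324 + 90)) = -79/(-241 + 18*418) = -79/(-241 + 7524) = -79/7283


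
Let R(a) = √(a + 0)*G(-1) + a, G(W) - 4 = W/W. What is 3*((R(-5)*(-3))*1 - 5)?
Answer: 30 - 45*I*√5 ≈ 30.0 - 100.62*I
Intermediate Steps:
G(W) = 5 (G(W) = 4 + W/W = 4 + 1 = 5)
R(a) = a + 5*√a (R(a) = √(a + 0)*5 + a = √a*5 + a = 5*√a + a = a + 5*√a)
3*((R(-5)*(-3))*1 - 5) = 3*(((-5 + 5*√(-5))*(-3))*1 - 5) = 3*(((-5 + 5*(I*√5))*(-3))*1 - 5) = 3*(((-5 + 5*I*√5)*(-3))*1 - 5) = 3*((15 - 15*I*√5)*1 - 5) = 3*((15 - 15*I*√5) - 5) = 3*(10 - 15*I*√5) = 30 - 45*I*√5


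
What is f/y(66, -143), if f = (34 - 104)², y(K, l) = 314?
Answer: 2450/157 ≈ 15.605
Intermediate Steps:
f = 4900 (f = (-70)² = 4900)
f/y(66, -143) = 4900/314 = 4900*(1/314) = 2450/157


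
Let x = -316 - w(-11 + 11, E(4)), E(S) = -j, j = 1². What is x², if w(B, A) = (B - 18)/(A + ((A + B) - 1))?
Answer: 103684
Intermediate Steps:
j = 1
E(S) = -1 (E(S) = -1*1 = -1)
w(B, A) = (-18 + B)/(-1 + B + 2*A) (w(B, A) = (-18 + B)/(A + (-1 + A + B)) = (-18 + B)/(-1 + B + 2*A))
x = -322 (x = -316 - (-18 + (-11 + 11))/(-1 + (-11 + 11) + 2*(-1)) = -316 - (-18 + 0)/(-1 + 0 - 2) = -316 - (-18)/(-3) = -316 - (-1)*(-18)/3 = -316 - 1*6 = -316 - 6 = -322)
x² = (-322)² = 103684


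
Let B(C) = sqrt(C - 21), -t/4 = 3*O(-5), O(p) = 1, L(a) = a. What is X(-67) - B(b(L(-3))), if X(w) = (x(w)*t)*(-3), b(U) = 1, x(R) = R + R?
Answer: -4824 - 2*I*sqrt(5) ≈ -4824.0 - 4.4721*I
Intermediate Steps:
x(R) = 2*R
t = -12 ≈ -12.000
X(w) = 72*w (X(w) = ((2*w)*(-12))*(-3) = -24*w*(-3) = 72*w)
B(C) = sqrt(-21 + C)
X(-67) - B(b(L(-3))) = 72*(-67) - sqrt(-21 + 1) = -4824 - sqrt(-20) = -4824 - 2*I*sqrt(5)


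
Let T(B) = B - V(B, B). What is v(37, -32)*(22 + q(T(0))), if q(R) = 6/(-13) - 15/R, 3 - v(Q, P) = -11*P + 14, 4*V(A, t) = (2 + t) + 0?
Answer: -243210/13 ≈ -18708.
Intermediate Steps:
V(A, t) = ½ + t/4 (V(A, t) = ((2 + t) + 0)/4 = (2 + t)/4 = ½ + t/4)
v(Q, P) = -11 + 11*P (v(Q, P) = 3 - (-11*P + 14) = 3 - (14 - 11*P) = 3 + (-14 + 11*P) = -11 + 11*P)
T(B) = -½ + 3*B/4 (T(B) = B - (½ + B/4) = B + (-½ - B/4) = -½ + 3*B/4)
q(R) = -6/13 - 15/R (q(R) = 6*(-1/13) - 15/R = -6/13 - 15/R)
v(37, -32)*(22 + q(T(0))) = (-11 + 11*(-32))*(22 + (-6/13 - 15/(-½ + (¾)*0))) = (-11 - 352)*(22 + (-6/13 - 15/(-½ + 0))) = -363*(22 + (-6/13 - 15/(-½))) = -363*(22 + (-6/13 - 15*(-2))) = -363*(22 + (-6/13 + 30)) = -363*(22 + 384/13) = -363*670/13 = -243210/13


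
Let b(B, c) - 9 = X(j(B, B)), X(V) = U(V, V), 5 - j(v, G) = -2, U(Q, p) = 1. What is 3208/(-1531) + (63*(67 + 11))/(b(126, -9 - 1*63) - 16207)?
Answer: -19827770/8265869 ≈ -2.3988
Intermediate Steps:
j(v, G) = 7 (j(v, G) = 5 - 1*(-2) = 5 + 2 = 7)
X(V) = 1
b(B, c) = 10 (b(B, c) = 9 + 1 = 10)
3208/(-1531) + (63*(67 + 11))/(b(126, -9 - 1*63) - 16207) = 3208/(-1531) + (63*(67 + 11))/(10 - 16207) = 3208*(-1/1531) + (63*78)/(-16197) = -3208/1531 + 4914*(-1/16197) = -3208/1531 - 1638/5399 = -19827770/8265869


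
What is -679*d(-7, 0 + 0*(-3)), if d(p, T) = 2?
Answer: -1358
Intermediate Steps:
-679*d(-7, 0 + 0*(-3)) = -679*2 = -1358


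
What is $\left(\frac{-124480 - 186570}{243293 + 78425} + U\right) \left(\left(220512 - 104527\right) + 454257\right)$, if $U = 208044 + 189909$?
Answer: $\frac{36503566106336684}{160859} \approx 2.2693 \cdot 10^{11}$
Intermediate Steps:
$U = 397953$
$\left(\frac{-124480 - 186570}{243293 + 78425} + U\right) \left(\left(220512 - 104527\right) + 454257\right) = \left(\frac{-124480 - 186570}{243293 + 78425} + 397953\right) \left(\left(220512 - 104527\right) + 454257\right) = \left(- \frac{311050}{321718} + 397953\right) \left(\left(220512 - 104527\right) + 454257\right) = \left(\left(-311050\right) \frac{1}{321718} + 397953\right) \left(115985 + 454257\right) = \left(- \frac{155525}{160859} + 397953\right) 570242 = \frac{64014166102}{160859} \cdot 570242 = \frac{36503566106336684}{160859}$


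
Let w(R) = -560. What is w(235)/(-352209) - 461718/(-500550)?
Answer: 27150257177/29383035825 ≈ 0.92401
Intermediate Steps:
w(235)/(-352209) - 461718/(-500550) = -560/(-352209) - 461718/(-500550) = -560*(-1/352209) - 461718*(-1/500550) = 560/352209 + 76953/83425 = 27150257177/29383035825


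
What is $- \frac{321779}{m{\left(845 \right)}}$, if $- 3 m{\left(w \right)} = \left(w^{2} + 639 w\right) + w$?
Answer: $\frac{321779}{418275} \approx 0.7693$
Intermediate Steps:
$m{\left(w \right)} = - \frac{640 w}{3} - \frac{w^{2}}{3}$ ($m{\left(w \right)} = - \frac{\left(w^{2} + 639 w\right) + w}{3} = - \frac{w^{2} + 640 w}{3} = - \frac{640 w}{3} - \frac{w^{2}}{3}$)
$- \frac{321779}{m{\left(845 \right)}} = - \frac{321779}{\left(- \frac{1}{3}\right) 845 \left(640 + 845\right)} = - \frac{321779}{\left(- \frac{1}{3}\right) 845 \cdot 1485} = - \frac{321779}{-418275} = \left(-321779\right) \left(- \frac{1}{418275}\right) = \frac{321779}{418275}$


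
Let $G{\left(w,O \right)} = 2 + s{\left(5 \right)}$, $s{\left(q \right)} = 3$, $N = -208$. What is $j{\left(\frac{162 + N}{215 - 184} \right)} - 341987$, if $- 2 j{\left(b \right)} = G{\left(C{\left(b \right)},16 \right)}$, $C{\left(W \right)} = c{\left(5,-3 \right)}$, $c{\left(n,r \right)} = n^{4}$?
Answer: $- \frac{683979}{2} \approx -3.4199 \cdot 10^{5}$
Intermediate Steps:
$C{\left(W \right)} = 625$ ($C{\left(W \right)} = 5^{4} = 625$)
$G{\left(w,O \right)} = 5$ ($G{\left(w,O \right)} = 2 + 3 = 5$)
$j{\left(b \right)} = - \frac{5}{2}$ ($j{\left(b \right)} = \left(- \frac{1}{2}\right) 5 = - \frac{5}{2}$)
$j{\left(\frac{162 + N}{215 - 184} \right)} - 341987 = - \frac{5}{2} - 341987 = - \frac{683979}{2}$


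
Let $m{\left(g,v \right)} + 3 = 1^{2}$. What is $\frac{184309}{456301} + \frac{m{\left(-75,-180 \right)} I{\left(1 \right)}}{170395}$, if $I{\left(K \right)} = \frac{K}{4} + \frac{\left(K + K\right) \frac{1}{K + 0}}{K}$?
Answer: $\frac{62806557401}{155502817790} \approx 0.40389$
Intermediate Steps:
$m{\left(g,v \right)} = -2$ ($m{\left(g,v \right)} = -3 + 1^{2} = -3 + 1 = -2$)
$I{\left(K \right)} = \frac{2}{K} + \frac{K}{4}$ ($I{\left(K \right)} = K \frac{1}{4} + \frac{2 K \frac{1}{K}}{K} = \frac{K}{4} + \frac{2}{K} = \frac{2}{K} + \frac{K}{4}$)
$\frac{184309}{456301} + \frac{m{\left(-75,-180 \right)} I{\left(1 \right)}}{170395} = \frac{184309}{456301} + \frac{\left(-2\right) \left(\frac{2}{1} + \frac{1}{4} \cdot 1\right)}{170395} = 184309 \cdot \frac{1}{456301} + - 2 \left(2 \cdot 1 + \frac{1}{4}\right) \frac{1}{170395} = \frac{184309}{456301} + - 2 \left(2 + \frac{1}{4}\right) \frac{1}{170395} = \frac{184309}{456301} + \left(-2\right) \frac{9}{4} \cdot \frac{1}{170395} = \frac{184309}{456301} - \frac{9}{340790} = \frac{62806557401}{155502817790}$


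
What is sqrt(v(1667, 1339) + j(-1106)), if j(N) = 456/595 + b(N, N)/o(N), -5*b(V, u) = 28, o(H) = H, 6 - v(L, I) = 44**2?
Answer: 18*I*sqrt(13156088435)/47005 ≈ 43.923*I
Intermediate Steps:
v(L, I) = -1930 (v(L, I) = 6 - 1*44**2 = 6 - 1*1936 = 6 - 1936 = -1930)
b(V, u) = -28/5 (b(V, u) = -1/5*28 = -28/5)
j(N) = 456/595 - 28/(5*N)
sqrt(v(1667, 1339) + j(-1106)) = sqrt(-1930 + (4/595)*(-833 + 114*(-1106))/(-1106)) = sqrt(-1930 + (4/595)*(-1/1106)*(-833 - 126084)) = sqrt(-1930 + (4/595)*(-1/1106)*(-126917)) = sqrt(-1930 + 36262/47005) = sqrt(-90683388/47005) = 18*I*sqrt(13156088435)/47005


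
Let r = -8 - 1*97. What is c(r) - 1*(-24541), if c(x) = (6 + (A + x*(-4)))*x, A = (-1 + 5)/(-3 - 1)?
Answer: -20084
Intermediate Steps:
A = -1 (A = 4/(-4) = 4*(-1/4) = -1)
r = -105 (r = -8 - 97 = -105)
c(x) = x*(5 - 4*x) (c(x) = (6 + (-1 + x*(-4)))*x = (6 + (-1 - 4*x))*x = (5 - 4*x)*x = x*(5 - 4*x))
c(r) - 1*(-24541) = -105*(5 - 4*(-105)) - 1*(-24541) = -105*(5 + 420) + 24541 = -105*425 + 24541 = -44625 + 24541 = -20084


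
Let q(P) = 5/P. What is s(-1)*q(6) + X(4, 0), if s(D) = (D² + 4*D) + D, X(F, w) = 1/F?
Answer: -37/12 ≈ -3.0833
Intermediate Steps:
s(D) = D² + 5*D
s(-1)*q(6) + X(4, 0) = (-(5 - 1))*(5/6) + 1/4 = (-1*4)*(5*(⅙)) + ¼ = -4*⅚ + ¼ = -10/3 + ¼ = -37/12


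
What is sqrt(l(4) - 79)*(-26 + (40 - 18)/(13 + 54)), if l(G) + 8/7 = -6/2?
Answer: -1720*I*sqrt(4074)/469 ≈ -234.08*I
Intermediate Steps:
l(G) = -29/7 (l(G) = -8/7 - 6/2 = -8/7 - 6*1/2 = -8/7 - 3 = -29/7)
sqrt(l(4) - 79)*(-26 + (40 - 18)/(13 + 54)) = sqrt(-29/7 - 79)*(-26 + (40 - 18)/(13 + 54)) = sqrt(-582/7)*(-26 + 22/67) = (I*sqrt(4074)/7)*(-26 + 22*(1/67)) = (I*sqrt(4074)/7)*(-26 + 22/67) = (I*sqrt(4074)/7)*(-1720/67) = -1720*I*sqrt(4074)/469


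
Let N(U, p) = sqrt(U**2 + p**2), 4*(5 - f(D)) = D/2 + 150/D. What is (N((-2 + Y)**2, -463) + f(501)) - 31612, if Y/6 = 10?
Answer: -42310719/1336 + sqrt(11530865) ≈ -28274.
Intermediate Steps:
Y = 60 (Y = 6*10 = 60)
f(D) = 5 - 75/(2*D) - D/8 (f(D) = 5 - (D/2 + 150/D)/4 = 5 + (-75/(2*D) - D/8) = 5 - 75/(2*D) - D/8)
(N((-2 + Y)**2, -463) + f(501)) - 31612 = (sqrt(((-2 + 60)**2)**2 + (-463)**2) + (5 - 75/2/501 - 1/8*501)) - 31612 = (sqrt((58**2)**2 + 214369) + (5 - 75/2*1/501 - 501/8)) - 31612 = (sqrt(3364**2 + 214369) + (5 - 25/334 - 501/8)) - 31612 = (sqrt(11316496 + 214369) - 77087/1336) - 31612 = (sqrt(11530865) - 77087/1336) - 31612 = (-77087/1336 + sqrt(11530865)) - 31612 = -42310719/1336 + sqrt(11530865)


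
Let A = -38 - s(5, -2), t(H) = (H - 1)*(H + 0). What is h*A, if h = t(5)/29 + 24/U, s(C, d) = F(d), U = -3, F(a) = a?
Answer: 7632/29 ≈ 263.17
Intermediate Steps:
s(C, d) = d
t(H) = H*(-1 + H) (t(H) = (-1 + H)*H = H*(-1 + H))
A = -36 (A = -38 - 1*(-2) = -38 + 2 = -36)
h = -212/29 (h = (5*(-1 + 5))/29 + 24/(-3) = (5*4)*(1/29) + 24*(-⅓) = 20*(1/29) - 8 = 20/29 - 8 = -212/29 ≈ -7.3103)
h*A = -212/29*(-36) = 7632/29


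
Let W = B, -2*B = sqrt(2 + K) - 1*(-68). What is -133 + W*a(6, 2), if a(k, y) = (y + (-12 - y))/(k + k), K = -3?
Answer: -99 + I/2 ≈ -99.0 + 0.5*I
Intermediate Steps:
a(k, y) = -6/k (a(k, y) = -12*1/(2*k) = -6/k)
B = -34 - I/2 (B = -(sqrt(2 - 3) - 1*(-68))/2 = -(sqrt(-1) + 68)/2 = -(I + 68)/2 = -(68 + I)/2 = -34 - I/2 ≈ -34.0 - 0.5*I)
W = -34 - I/2 ≈ -34.0 - 0.5*I
-133 + W*a(6, 2) = -133 + (-34 - I/2)*(-6/6) = -133 + (-34 - I/2)*(-6*1/6) = -133 + (-34 - I/2)*(-1) = -133 + (34 + I/2) = -99 + I/2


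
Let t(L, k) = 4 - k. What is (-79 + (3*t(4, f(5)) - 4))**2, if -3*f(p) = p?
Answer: 4356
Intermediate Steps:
f(p) = -p/3
(-79 + (3*t(4, f(5)) - 4))**2 = (-79 + (3*(4 - (-1)*5/3) - 4))**2 = (-79 + (3*(4 - 1*(-5/3)) - 4))**2 = (-79 + (3*(4 + 5/3) - 4))**2 = (-79 + (3*(17/3) - 4))**2 = (-79 + (17 - 4))**2 = (-79 + 13)**2 = (-66)**2 = 4356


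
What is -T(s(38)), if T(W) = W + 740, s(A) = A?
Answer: -778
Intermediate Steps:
T(W) = 740 + W
-T(s(38)) = -(740 + 38) = -1*778 = -778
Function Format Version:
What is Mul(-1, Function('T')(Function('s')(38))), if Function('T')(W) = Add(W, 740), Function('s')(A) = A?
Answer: -778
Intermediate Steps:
Function('T')(W) = Add(740, W)
Mul(-1, Function('T')(Function('s')(38))) = Mul(-1, Add(740, 38)) = Mul(-1, 778) = -778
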